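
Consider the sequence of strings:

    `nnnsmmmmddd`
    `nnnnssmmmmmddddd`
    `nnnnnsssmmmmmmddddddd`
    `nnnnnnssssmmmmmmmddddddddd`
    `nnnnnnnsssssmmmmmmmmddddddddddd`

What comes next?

nnnnnnnnssssssmmmmmmmmmddddddddddddd

Term n consists of n+1 n's, followed by n-1 s's, followed by n+2 m's, followed by 2n-1 d's, where the shown terms are n = 2, 3, 4, 5, 6.
Setting n = 7 gives 8, 6, 9, 13 characters in each block.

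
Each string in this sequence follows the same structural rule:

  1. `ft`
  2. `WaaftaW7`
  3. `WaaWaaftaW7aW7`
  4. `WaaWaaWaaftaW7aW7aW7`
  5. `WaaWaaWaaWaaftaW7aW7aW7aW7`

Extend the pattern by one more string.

Every step adds Waa to the front and aW7 to the end of the previous string.
One more step from WaaWaaWaaWaaftaW7aW7aW7aW7 gives the answer.

WaaWaaWaaWaaWaaftaW7aW7aW7aW7aW7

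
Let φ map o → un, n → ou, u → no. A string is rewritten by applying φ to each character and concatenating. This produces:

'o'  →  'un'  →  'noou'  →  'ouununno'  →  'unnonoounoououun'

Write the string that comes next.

noououunouununnoouununnounnonoou

Replace each of the 16 characters of unnonoounoououun in place — no ou ou un ou un un no ou un un no un no no ou — and concatenate.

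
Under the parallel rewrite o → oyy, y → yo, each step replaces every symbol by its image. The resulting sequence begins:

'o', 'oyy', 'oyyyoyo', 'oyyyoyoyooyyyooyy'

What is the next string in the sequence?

oyyyoyoyooyyyooyyyooyyoyyyoyoyooyyoyyyoyo

Replace each of the 17 characters of oyyyoyoyooyyyooyy in place — oyy yo yo yo oyy yo oyy yo oyy oyy yo yo yo oyy oyy yo yo — and concatenate.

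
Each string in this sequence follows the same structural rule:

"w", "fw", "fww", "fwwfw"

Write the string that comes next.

This is a Fibonacci-style word recurrence s(k) = s(k−1)·s(k−2): e.g. fw·w = fww.
So term 5 is fwwfw·fww.

fwwfwfww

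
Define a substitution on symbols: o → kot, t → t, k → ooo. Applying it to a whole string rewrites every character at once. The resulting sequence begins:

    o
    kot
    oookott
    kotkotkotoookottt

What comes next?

Rewriting the 17 symbols of kotkotkotoookottt one by one yields ooo kot t ooo kot t ooo kot t kot kot kot ooo kot t t t; concatenated:

oookottoookottoookottkotkotkotoookotttt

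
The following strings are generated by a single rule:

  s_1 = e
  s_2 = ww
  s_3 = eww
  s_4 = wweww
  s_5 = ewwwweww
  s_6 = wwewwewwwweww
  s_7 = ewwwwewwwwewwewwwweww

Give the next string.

From term 3 onward, concatenate the second-to-last term with the last: e·ww = eww, ww·eww = wweww, …
So term 8 is wwewwewwwweww·ewwwwewwwwewwewwwweww.

wwewwewwwwewwewwwwewwwwewwewwwweww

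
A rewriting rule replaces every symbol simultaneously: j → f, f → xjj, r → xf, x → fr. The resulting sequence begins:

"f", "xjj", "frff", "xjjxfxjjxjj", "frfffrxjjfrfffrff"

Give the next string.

xjjxfxjjxjjxjjxffrffxjjxfxjjxjjxjjxfxjjxjj

φ(frfffrxjjfrfffrff) expands symbol-by-symbol to xjj xf xjj xjj xjj xf fr f f xjj xf xjj xjj xjj xf xjj xjj; joining the 17 pieces gives the next term.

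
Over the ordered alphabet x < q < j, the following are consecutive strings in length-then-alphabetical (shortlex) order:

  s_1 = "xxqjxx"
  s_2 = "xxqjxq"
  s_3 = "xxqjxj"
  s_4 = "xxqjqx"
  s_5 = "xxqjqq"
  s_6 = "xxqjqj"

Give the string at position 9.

Stepping forward 3 times from xxqjqj: xxqjqj → xxqjjx → xxqjjq, then the target.

xxqjjj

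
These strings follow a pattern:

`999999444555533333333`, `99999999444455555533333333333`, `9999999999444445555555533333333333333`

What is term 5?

99999999999999444444455555555555533333333333333333333

The n-th term is 2n+2 9's then n+1 4's then 2n 5's then 3n+2 3's, where the shown terms are n = 2, 3, 4.
At n = 6 the blocks have lengths 14, 7, 12, 20.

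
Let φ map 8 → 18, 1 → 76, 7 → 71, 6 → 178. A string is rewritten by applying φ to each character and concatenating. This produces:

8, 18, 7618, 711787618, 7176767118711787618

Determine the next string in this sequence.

Applying the rule to each of the 19 symbols of 7176767118711787618 gives the pieces 71 76 71 178 71 178 71 76 76 18 71 76 76 71 18 71 178 76 18, which concatenate to the answer.

71767117871178717676187176767118711787618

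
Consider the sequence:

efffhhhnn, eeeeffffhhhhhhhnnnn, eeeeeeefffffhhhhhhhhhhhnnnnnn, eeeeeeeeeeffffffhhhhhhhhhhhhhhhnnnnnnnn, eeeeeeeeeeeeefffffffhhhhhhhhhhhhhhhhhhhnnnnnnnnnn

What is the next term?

The n-th term is 3n-2 e's then n+2 f's then 4n-1 h's then 2n n's (n = 1, 2, …).
For the next term, n = 6, so the run lengths are 16, 8, 23, 12.

eeeeeeeeeeeeeeeeffffffffhhhhhhhhhhhhhhhhhhhhhhhnnnnnnnnnnnn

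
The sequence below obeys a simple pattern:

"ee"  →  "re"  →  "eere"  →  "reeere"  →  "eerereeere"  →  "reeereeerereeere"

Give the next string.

Each term (from the third on) is the two preceding terms concatenated in order: term 3 = ee·re = eere.
The next term joins eerereeere and reeereeerereeere.

eerereeerereeereeerereeere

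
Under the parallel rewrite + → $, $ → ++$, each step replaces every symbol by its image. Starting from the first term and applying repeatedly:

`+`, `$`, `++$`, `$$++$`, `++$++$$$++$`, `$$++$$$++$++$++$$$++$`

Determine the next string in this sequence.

Rewriting the 21 symbols of $$++$$$++$++$++$$$++$ one by one yields ++$ ++$ $ $ ++$ ++$ ++$ $ $ ++$ $ $ ++$ $ $ ++$ ++$ ++$ $ $ ++$; concatenated:

++$++$$$++$++$++$$$++$$$++$$$++$++$++$$$++$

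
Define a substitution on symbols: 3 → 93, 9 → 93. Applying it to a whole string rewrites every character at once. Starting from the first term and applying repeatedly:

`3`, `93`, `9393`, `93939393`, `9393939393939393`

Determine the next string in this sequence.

93939393939393939393939393939393

Applying the rule to each of the 16 symbols of 9393939393939393 gives the pieces 93 93 93 93 93 93 93 93 93 93 93 93 93 93 93 93, which concatenate to the answer.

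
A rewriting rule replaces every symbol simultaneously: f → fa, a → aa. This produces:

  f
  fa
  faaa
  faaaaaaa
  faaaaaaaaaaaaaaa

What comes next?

Applying the rule to each of the 16 symbols of faaaaaaaaaaaaaaa gives the pieces fa aa aa aa aa aa aa aa aa aa aa aa aa aa aa aa, which concatenate to the answer.

faaaaaaaaaaaaaaaaaaaaaaaaaaaaaaa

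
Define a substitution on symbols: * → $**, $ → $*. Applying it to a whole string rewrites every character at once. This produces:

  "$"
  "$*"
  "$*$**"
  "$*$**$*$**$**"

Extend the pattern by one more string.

Rewriting the 13 symbols of $*$**$*$**$** one by one yields $* $** $* $** $** $* $** $* $** $** $* $** $**; concatenated:

$*$**$*$**$**$*$**$*$**$**$*$**$**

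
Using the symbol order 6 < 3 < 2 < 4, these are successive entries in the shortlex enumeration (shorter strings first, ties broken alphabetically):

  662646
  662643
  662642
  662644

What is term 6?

Stepping forward 2 times from 662644: 662644 → 662366, then the target.

662363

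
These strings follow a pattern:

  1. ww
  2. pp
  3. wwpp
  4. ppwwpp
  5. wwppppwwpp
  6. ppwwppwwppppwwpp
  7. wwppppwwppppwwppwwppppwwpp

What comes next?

ppwwppwwppppwwppwwppppwwppppwwppwwppppwwpp

This is a Fibonacci-style word recurrence s(k) = s(k−2)·s(k−1): e.g. ww·pp = wwpp.
The next term joins ppwwppwwppppwwpp and wwppppwwppppwwppwwppppwwpp.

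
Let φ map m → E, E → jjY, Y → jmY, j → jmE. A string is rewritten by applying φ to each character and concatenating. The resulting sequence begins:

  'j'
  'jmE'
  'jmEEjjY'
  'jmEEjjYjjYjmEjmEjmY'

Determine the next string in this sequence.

φ(jmEEjjYjjYjmEjmEjmY) expands symbol-by-symbol to jmE E jjY jjY jmE jmE jmY jmE jmE jmY jmE E jjY jmE E jjY jmE E jmY; joining the 19 pieces gives the next term.

jmEEjjYjjYjmEjmEjmYjmEjmEjmYjmEEjjYjmEEjjYjmEEjmY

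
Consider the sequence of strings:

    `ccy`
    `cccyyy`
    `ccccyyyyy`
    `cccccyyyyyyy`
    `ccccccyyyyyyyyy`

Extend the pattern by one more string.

cccccccyyyyyyyyyyy

Reading off run lengths: c runs 2, 3, 4, 5, 6; y runs 1, 3, 5, 7, 9 — each is linear in n (n = 1, 2, …).
At n = 6 the blocks have lengths 7, 11.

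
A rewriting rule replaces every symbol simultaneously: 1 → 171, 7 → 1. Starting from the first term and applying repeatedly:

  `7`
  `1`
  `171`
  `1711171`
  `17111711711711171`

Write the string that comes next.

Rewriting the 17 symbols of 17111711711711171 one by one yields 171 1 171 171 171 1 171 171 1 171 171 1 171 171 171 1 171; concatenated:

17111711711711171171117117111711711711171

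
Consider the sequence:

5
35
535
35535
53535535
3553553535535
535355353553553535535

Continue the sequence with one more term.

Each term (from the third on) is the two preceding terms concatenated in order: term 3 = 5·35 = 535.
The next term joins 3553553535535 and 535355353553553535535.

3553553535535535355353553553535535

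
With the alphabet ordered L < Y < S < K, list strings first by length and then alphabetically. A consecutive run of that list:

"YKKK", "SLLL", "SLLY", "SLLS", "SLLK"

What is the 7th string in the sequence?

SLYY

Advancing 2 positions from SLLK through SLLK → SLYL reaches term 7.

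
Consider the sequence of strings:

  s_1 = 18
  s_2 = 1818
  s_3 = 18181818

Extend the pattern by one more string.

Every step duplicates the string.
So the next term is two copies of 18181818.

1818181818181818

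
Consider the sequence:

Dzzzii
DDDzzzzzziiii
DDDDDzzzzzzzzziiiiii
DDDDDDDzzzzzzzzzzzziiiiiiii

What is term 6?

The n-th term is 2n-1 D's then 3n z's then 2n i's (n = 1, 2, …).
For term 6, n = 6, so the run lengths are 11, 18, 12.

DDDDDDDDDDDzzzzzzzzzzzzzzzzzziiiiiiiiiiii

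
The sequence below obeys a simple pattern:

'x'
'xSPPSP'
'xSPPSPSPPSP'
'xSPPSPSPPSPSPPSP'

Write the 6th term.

Each term is the previous one with SPPSP appended.
From xSPPSPSPPSPSPPSP, 2 further steps: xSPPSPSPPSPSPPSP → xSPPSPSPPSPSPPSPSPPSP → (answer).

xSPPSPSPPSPSPPSPSPPSPSPPSP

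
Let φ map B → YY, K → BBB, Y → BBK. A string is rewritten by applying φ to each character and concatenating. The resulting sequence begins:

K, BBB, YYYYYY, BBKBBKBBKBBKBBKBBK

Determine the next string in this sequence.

Rewriting the 18 symbols of BBKBBKBBKBBKBBKBBK one by one yields YY YY BBB YY YY BBB YY YY BBB YY YY BBB YY YY BBB YY YY BBB; concatenated:

YYYYBBBYYYYBBBYYYYBBBYYYYBBBYYYYBBBYYYYBBB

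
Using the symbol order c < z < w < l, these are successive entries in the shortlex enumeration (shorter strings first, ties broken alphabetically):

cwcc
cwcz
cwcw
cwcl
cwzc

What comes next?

Find the rightmost character of cwzc below l, bump it to the next letter, and reset everything to its right to c.

cwzz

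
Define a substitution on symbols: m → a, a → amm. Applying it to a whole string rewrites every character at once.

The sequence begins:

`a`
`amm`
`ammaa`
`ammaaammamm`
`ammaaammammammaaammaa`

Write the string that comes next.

φ(ammaaammammammaaammaa) expands symbol-by-symbol to amm a a amm amm amm a a amm a a amm a a amm amm amm a a amm amm; joining the 21 pieces gives the next term.

ammaaammammammaaammaaammaaammammammaaammamm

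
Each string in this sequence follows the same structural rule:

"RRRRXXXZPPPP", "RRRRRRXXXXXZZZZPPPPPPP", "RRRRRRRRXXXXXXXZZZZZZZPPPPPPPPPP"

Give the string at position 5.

RRRRRRRRRRRRXXXXXXXXXXXZZZZZZZZZZZZZPPPPPPPPPPPPPPPP

Term n consists of 2n+2 R's, followed by 2n+1 X's, followed by 3n-2 Z's, followed by 3n+1 P's (n = 1, 2, …).
For term 5, n = 5, so the run lengths are 12, 11, 13, 16.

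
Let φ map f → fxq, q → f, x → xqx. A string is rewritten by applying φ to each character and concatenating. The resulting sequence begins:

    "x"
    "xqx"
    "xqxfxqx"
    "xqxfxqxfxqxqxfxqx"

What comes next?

xqxfxqxfxqxqxfxqxfxqxqxfxqxfxqxfxqxqxfxqx

Applying the rule to each of the 17 symbols of xqxfxqxfxqxqxfxqx gives the pieces xqx f xqx fxq xqx f xqx fxq xqx f xqx f xqx fxq xqx f xqx, which concatenate to the answer.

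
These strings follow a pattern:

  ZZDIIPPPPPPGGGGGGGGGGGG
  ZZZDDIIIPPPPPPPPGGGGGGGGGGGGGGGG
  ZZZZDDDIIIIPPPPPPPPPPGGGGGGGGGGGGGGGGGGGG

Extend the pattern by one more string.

Each string has the form Z^{n-1} D^{n-2} I^{n-1} P^{2n} G^{4n}, where the shown terms are n = 3, 4, 5.
For the next term, n = 6, so the run lengths are 5, 4, 5, 12, 24.

ZZZZZDDDDIIIIIPPPPPPPPPPPPGGGGGGGGGGGGGGGGGGGGGGGG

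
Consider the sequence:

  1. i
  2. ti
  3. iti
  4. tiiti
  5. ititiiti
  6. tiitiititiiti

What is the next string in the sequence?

ititiititiitiititiiti

From term 3 onward, concatenate the second-to-last term with the last: i·ti = iti, ti·iti = tiiti, …
Continuing: ititiiti · tiitiititiiti gives term 7.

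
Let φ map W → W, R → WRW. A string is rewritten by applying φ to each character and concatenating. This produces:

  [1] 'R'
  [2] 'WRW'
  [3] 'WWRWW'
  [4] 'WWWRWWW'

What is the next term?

Rewriting each symbol of WWWRWWW: W→W, W→W, W→W, R→WRW, W→W, W→W, W→W, which concatenates to W W W WRW W W W.

WWWWRWWWW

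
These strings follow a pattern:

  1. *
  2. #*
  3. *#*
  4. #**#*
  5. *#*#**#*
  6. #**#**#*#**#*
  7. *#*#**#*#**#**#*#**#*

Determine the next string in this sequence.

From term 3 onward, concatenate the second-to-last term with the last: *·#* = *#*, #*·*#* = #**#*, …
Continuing: #**#**#*#**#* · *#*#**#*#**#**#*#**#* gives term 8.

#**#**#*#**#**#*#**#*#**#**#*#**#*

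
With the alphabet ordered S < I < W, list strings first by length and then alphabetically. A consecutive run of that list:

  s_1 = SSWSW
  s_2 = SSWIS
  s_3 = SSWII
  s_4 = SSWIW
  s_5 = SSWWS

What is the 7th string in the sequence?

SSWWW

Advancing 2 positions from SSWWS through SSWWS → SSWWI reaches term 7.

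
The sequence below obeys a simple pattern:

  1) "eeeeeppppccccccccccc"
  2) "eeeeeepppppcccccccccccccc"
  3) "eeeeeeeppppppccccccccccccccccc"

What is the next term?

Term n consists of n+2 e's, followed by n+1 p's, followed by 3n+2 c's, where the shown terms are n = 3, 4, 5.
Setting n = 6 gives 8, 7, 20 characters in each block.

eeeeeeeepppppppcccccccccccccccccccc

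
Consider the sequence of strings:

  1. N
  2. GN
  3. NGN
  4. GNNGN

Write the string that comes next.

Each term (from the third on) is the two preceding terms concatenated in order: term 3 = N·GN = NGN.
Continuing: NGN · GNNGN gives term 5.

NGNGNNGN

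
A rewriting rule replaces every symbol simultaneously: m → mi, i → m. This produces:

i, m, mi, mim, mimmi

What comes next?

Apply φ to mimmi symbol by symbol: m→mi, i→m, m→mi, m→mi, i→m; joined: mi m mi mi m.

mimmimim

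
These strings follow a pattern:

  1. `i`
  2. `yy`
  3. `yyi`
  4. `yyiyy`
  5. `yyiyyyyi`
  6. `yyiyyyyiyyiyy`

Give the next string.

Each term (from the third on) is the previous term followed by the one before it: term 3 = yy·i = yyi.
So term 7 is yyiyyyyiyyiyy·yyiyyyyi.

yyiyyyyiyyiyyyyiyyyyi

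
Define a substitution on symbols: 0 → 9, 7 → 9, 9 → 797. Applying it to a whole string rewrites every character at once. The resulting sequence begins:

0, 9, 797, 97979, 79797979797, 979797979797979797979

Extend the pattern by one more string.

Rewriting the 21 symbols of 979797979797979797979 one by one yields 797 9 797 9 797 9 797 9 797 9 797 9 797 9 797 9 797 9 797 9 797; concatenated:

7979797979797979797979797979797979797979797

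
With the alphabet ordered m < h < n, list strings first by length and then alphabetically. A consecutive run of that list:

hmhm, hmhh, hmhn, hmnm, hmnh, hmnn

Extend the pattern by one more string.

The successor of hmnn increments the rightmost position that isn't already n and resets every position after it to m.

hhmm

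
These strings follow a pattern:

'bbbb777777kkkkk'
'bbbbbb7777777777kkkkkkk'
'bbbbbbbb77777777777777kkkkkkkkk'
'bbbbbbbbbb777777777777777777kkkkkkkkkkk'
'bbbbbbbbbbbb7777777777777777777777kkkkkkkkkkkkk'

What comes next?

The n-th term is 2n b's then 4n-2 7's then 2n+1 k's, where the shown terms are n = 2, 3, 4, 5, 6.
For the next term, n = 7, so the run lengths are 14, 26, 15.

bbbbbbbbbbbbbb77777777777777777777777777kkkkkkkkkkkkkkk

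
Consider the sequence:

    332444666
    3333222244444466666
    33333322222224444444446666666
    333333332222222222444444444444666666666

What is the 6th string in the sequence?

Each string has the form 3^{2n} 2^{3n-2} 4^{3n} 6^{2n+1} (n = 1, 2, …).
At n = 6 the blocks have lengths 12, 16, 18, 13.

33333333333322222222222222224444444444444444446666666666666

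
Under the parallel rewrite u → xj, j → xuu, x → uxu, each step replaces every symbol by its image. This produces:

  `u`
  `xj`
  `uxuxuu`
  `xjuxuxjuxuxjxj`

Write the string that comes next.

Applying the rule to each of the 14 symbols of xjuxuxjuxuxjxj gives the pieces uxu xuu xj uxu xj uxu xuu xj uxu xj uxu xuu uxu xuu, which concatenate to the answer.

uxuxuuxjuxuxjuxuxuuxjuxuxjuxuxuuuxuxuu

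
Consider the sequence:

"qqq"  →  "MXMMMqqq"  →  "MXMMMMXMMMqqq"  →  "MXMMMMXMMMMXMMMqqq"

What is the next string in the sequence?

Each term is the previous one with MXMMM prepended.
Applying this once more to MXMMMMXMMMMXMMMqqq:

MXMMMMXMMMMXMMMMXMMMqqq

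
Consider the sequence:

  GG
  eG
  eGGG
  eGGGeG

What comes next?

This is a Fibonacci-style word recurrence s(k) = s(k−1)·s(k−2): e.g. eG·GG = eGGG.
So term 5 is eGGGeG·eGGG.

eGGGeGeGGG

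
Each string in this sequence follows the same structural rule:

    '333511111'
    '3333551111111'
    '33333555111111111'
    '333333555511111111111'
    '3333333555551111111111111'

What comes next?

33333333555555111111111111111

Reading off run lengths: 3 runs 3, 4, 5, 6, 7; 5 runs 1, 2, 3, 4, 5; 1 runs 5, 7, 9, 11, 13 — each is linear in n, where the shown terms are n = 2, 3, 4, 5, 6.
At n = 7 the blocks have lengths 8, 6, 15.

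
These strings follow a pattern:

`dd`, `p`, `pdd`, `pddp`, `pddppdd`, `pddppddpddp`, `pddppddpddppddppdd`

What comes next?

This is a Fibonacci-style word recurrence s(k) = s(k−1)·s(k−2): e.g. p·dd = pdd.
The next term joins pddppddpddppddppdd and pddppddpddp.

pddppddpddppddppddpddppddpddp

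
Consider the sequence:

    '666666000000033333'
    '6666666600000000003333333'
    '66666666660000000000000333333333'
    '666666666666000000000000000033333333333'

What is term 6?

The n-th term is 2n+2 6's then 3n+1 0's then 2n+1 3's, where the shown terms are n = 2, 3, 4, 5.
At n = 7 the blocks have lengths 16, 22, 15.

66666666666666660000000000000000000000333333333333333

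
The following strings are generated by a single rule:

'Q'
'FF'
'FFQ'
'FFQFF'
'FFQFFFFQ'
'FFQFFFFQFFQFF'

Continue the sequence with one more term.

From term 3 onward, concatenate the last term with the second-to-last: FF·Q = FFQ, FFQ·FF = FFQFF, …
The next term joins FFQFFFFQFFQFF and FFQFFFFQ.

FFQFFFFQFFQFFFFQFFFFQ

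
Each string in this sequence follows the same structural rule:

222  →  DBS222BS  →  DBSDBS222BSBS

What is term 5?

s(k+1) = DBS·s(k)·BS, so each term gains DBS as a prefix and BS as a suffix.
From DBSDBS222BSBS, 2 further steps: DBSDBS222BSBS → DBSDBSDBS222BSBSBS → (answer).

DBSDBSDBSDBS222BSBSBSBS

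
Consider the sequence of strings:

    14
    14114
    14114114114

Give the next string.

Every step duplicates the string with '1' between the halves.
One more doubling of 14114114114 gives the answer.

14114114114114114114114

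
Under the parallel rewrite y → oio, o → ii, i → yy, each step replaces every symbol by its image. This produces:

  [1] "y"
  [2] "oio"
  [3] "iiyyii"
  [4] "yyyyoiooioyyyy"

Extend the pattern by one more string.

φ(yyyyoiooioyyyy) expands symbol-by-symbol to oio oio oio oio ii yy ii ii yy ii oio oio oio oio; joining the 14 pieces gives the next term.

oiooiooiooioiiyyiiiiyyiioiooiooiooio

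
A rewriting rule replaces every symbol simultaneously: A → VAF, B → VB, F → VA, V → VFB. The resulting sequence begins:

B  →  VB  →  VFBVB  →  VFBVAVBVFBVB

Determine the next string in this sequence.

Rewriting each symbol of VFBVAVBVFBVB: V→VFB, F→VA, B→VB, V→VFB, A→VAF, V→VFB, B→VB, V→VFB, F→VA, B→VB, V→VFB, B→VB, which concatenates to VFB VA VB VFB VAF VFB VB VFB VA VB VFB VB.

VFBVAVBVFBVAFVFBVBVFBVAVBVFBVB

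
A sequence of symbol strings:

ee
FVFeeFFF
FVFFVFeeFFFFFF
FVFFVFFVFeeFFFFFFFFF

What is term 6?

Each term wraps the previous one in FVF on the left and FFF on the right.
From FVFFVFFVFeeFFFFFFFFF, 2 further steps: FVFFVFFVFeeFFFFFFFFF → FVFFVFFVFFVFeeFFFFFFFFFFFF → (answer).

FVFFVFFVFFVFFVFeeFFFFFFFFFFFFFFF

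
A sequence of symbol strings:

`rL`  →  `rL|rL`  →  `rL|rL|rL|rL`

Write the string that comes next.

s(k+1) = s(k)·|·s(k) — each term doubles the last with '|' between the halves.
Doubling rL|rL|rL|rL with '|' between the halves:

rL|rL|rL|rL|rL|rL|rL|rL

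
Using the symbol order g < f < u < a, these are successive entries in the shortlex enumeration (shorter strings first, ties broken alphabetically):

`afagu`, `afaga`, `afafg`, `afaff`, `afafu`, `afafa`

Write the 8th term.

Stepping forward 2 times from afafa: afafa → afaug, then the target.

afauf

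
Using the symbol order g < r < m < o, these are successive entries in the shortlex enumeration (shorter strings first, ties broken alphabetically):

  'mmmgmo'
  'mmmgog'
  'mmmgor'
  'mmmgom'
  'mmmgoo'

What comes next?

The successor of mmmgoo increments the rightmost position that isn't already o and resets every position after it to g.

mmmrgg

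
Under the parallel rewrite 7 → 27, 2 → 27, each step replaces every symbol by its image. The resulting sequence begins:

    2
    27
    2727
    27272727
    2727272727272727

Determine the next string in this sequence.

Applying the rule to each of the 16 symbols of 2727272727272727 gives the pieces 27 27 27 27 27 27 27 27 27 27 27 27 27 27 27 27, which concatenate to the answer.

27272727272727272727272727272727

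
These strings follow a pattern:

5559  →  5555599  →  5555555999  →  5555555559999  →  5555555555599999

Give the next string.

Each string has the form 5^{2n+1} 9^{n} (n = 1, 2, …).
For the next term, n = 6, so the run lengths are 13, 6.

5555555555555999999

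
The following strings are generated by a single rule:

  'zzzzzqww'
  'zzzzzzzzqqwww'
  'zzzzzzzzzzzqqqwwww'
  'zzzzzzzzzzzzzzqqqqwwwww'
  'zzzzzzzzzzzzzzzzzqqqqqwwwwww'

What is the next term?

Reading off run lengths: z runs 5, 8, 11, 14, 17; q runs 1, 2, 3, 4, 5; w runs 2, 3, 4, 5, 6 — each is linear in n, where the shown terms are n = 2, 3, 4, 5, 6.
Setting n = 7 gives 20, 6, 7 characters in each block.

zzzzzzzzzzzzzzzzzzzzqqqqqqwwwwwww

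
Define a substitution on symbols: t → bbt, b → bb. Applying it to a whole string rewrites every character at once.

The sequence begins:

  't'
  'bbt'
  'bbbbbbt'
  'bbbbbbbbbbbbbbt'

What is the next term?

Applying the rule to each of the 15 symbols of bbbbbbbbbbbbbbt gives the pieces bb bb bb bb bb bb bb bb bb bb bb bb bb bb bbt, which concatenate to the answer.

bbbbbbbbbbbbbbbbbbbbbbbbbbbbbbt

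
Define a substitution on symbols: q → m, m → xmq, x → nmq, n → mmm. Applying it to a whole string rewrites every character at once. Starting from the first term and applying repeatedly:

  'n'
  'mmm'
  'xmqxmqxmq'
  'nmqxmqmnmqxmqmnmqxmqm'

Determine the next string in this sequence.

mmmxmqmnmqxmqmxmqmmmxmqmnmqxmqmxmqmmmxmqmnmqxmqmxmq

Applying the rule to each of the 21 symbols of nmqxmqmnmqxmqmnmqxmqm gives the pieces mmm xmq m nmq xmq m xmq mmm xmq m nmq xmq m xmq mmm xmq m nmq xmq m xmq, which concatenate to the answer.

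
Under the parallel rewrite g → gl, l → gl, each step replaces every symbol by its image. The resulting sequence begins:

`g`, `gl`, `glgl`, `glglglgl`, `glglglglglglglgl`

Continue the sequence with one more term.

Applying the rule to each of the 16 symbols of glglglglglglglgl gives the pieces gl gl gl gl gl gl gl gl gl gl gl gl gl gl gl gl, which concatenate to the answer.

glglglglglglglglglglglglglglglgl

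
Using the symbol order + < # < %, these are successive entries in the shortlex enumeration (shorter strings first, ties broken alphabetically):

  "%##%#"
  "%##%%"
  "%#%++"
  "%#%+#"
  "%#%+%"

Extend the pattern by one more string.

%#%#+

The successor of %#%+% increments the rightmost position that isn't already % and resets every position after it to +.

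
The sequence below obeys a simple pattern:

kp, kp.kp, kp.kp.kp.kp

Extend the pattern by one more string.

kp.kp.kp.kp.kp.kp.kp.kp

Each string is two copies of the previous one joined by '.'.
One more doubling of kp.kp.kp.kp gives the answer.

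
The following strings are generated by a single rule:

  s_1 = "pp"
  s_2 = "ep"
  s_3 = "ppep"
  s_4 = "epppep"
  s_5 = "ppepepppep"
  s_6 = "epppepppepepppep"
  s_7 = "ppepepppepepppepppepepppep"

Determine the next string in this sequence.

epppepppepepppepppepepppepepppepppepepppep

Each term (from the third on) is the two preceding terms concatenated in order: term 3 = pp·ep = ppep.
The next term joins epppepppepepppep and ppepepppepepppepppepepppep.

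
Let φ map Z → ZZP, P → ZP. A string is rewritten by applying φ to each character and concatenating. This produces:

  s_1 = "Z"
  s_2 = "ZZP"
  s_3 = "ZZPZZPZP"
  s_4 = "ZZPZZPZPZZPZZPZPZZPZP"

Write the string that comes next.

ZZPZZPZPZZPZZPZPZZPZPZZPZZPZPZZPZZPZPZZPZPZZPZZPZPZZPZP

Replace each of the 21 characters of ZZPZZPZPZZPZZPZPZZPZP in place — ZZP ZZP ZP ZZP ZZP ZP ZZP ZP ZZP ZZP ZP ZZP ZZP ZP ZZP ZP ZZP ZZP ZP ZZP ZP — and concatenate.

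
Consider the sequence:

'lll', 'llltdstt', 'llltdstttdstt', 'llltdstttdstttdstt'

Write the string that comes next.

llltdstttdstttdstttdstt

Each term is the previous one with tdstt appended.
So the next term is llltdstttdstttdstt·tdstt.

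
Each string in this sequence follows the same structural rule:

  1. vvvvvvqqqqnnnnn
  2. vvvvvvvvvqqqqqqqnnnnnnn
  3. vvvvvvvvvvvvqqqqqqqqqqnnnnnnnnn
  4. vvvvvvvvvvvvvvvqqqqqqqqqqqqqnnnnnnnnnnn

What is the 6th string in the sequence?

vvvvvvvvvvvvvvvvvvvvvqqqqqqqqqqqqqqqqqqqnnnnnnnnnnnnnnn

Reading off run lengths: v runs 6, 9, 12, 15; q runs 4, 7, 10, 13; n runs 5, 7, 9, 11 — each is linear in n, where the shown terms are n = 2, 3, 4, 5.
At n = 7 the blocks have lengths 21, 19, 15.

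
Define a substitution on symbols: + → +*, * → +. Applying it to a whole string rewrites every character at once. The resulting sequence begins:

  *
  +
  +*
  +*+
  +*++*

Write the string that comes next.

+*++*+*+

Expanding +*++*: +→+*, *→+, +→+*, +→+*, *→+. Concatenated: +* + +* +* +.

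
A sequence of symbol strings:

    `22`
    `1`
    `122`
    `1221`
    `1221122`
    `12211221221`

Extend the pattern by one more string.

This is a Fibonacci-style word recurrence s(k) = s(k−1)·s(k−2): e.g. 1·22 = 122.
Continuing: 12211221221 · 1221122 gives term 7.

122112212211221122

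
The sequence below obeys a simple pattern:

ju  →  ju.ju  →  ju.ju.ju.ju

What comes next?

Each string is two copies of the previous one joined by '.'.
Doubling ju.ju.ju.ju with '.' between the halves:

ju.ju.ju.ju.ju.ju.ju.ju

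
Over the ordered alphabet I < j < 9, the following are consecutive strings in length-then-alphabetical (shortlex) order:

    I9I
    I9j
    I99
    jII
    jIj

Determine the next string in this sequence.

Treat jIj as a base-3 numeral over the given alphabet and add one, carrying through any trailing 9's.

jI9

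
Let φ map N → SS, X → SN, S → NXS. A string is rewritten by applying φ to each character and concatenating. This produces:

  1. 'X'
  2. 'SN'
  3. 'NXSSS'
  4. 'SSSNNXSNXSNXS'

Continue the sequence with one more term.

Rewriting the 13 symbols of SSSNNXSNXSNXS one by one yields NXS NXS NXS SS SS SN NXS SS SN NXS SS SN NXS; concatenated:

NXSNXSNXSSSSSSNNXSSSSNNXSSSSNNXS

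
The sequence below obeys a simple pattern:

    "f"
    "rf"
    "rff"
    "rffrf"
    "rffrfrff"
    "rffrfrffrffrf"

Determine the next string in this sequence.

From term 3 onward, concatenate the last term with the second-to-last: rf·f = rff, rff·rf = rffrf, …
The next term joins rffrfrffrffrf and rffrfrff.

rffrfrffrffrfrffrfrff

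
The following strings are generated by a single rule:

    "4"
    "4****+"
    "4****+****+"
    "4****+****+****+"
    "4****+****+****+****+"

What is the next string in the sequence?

Each term is the previous one with ****+ appended.
So the next term is 4****+****+****+****+·****+.

4****+****+****+****+****+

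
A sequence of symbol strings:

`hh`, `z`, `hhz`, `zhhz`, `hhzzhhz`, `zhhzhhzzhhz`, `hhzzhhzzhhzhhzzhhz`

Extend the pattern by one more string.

zhhzhhzzhhzhhzzhhzzhhzhhzzhhz

From term 3 onward, concatenate the second-to-last term with the last: hh·z = hhz, z·hhz = zhhz, …
Continuing: zhhzhhzzhhz · hhzzhhzzhhzhhzzhhz gives term 8.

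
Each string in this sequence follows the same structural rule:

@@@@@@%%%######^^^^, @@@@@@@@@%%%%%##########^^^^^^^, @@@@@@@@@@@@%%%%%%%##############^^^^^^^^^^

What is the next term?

@@@@@@@@@@@@@@@%%%%%%%%%##################^^^^^^^^^^^^^

Term n consists of 3n @'s, followed by 2n-1 %'s, followed by 4n-2 #'s, followed by 3n-2 ^'s, where the shown terms are n = 2, 3, 4.
Setting n = 5 gives 15, 9, 18, 13 characters in each block.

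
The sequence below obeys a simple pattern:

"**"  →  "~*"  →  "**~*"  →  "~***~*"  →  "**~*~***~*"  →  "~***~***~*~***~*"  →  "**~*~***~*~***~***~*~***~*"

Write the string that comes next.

~***~***~*~***~***~*~***~*~***~***~*~***~*

Each term (from the third on) is the two preceding terms concatenated in order: term 3 = **·~* = **~*.
Continuing: ~***~***~*~***~* · **~*~***~*~***~***~*~***~* gives term 8.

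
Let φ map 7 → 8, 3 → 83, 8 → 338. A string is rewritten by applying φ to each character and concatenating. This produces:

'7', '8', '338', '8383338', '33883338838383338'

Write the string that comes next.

φ(33883338838383338) expands symbol-by-symbol to 83 83 338 338 83 83 83 338 338 83 338 83 338 83 83 83 338; joining the 17 pieces gives the next term.

83833383388383833383388333883338838383338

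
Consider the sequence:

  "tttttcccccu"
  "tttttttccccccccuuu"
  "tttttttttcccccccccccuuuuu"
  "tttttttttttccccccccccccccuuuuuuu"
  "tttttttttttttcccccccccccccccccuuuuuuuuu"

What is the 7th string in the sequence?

The n-th term is 2n+3 t's then 3n+2 c's then 2n-1 u's (n = 1, 2, …).
At n = 7 the blocks have lengths 17, 23, 13.

tttttttttttttttttcccccccccccccccccccccccuuuuuuuuuuuuu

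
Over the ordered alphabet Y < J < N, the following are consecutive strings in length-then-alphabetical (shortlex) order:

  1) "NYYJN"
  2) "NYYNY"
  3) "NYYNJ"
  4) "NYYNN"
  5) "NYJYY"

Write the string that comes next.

Find the rightmost character of NYJYY below N, bump it to the next letter, and reset everything to its right to Y.

NYJYJ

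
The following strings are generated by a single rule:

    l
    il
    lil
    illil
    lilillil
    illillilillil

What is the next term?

This is a Fibonacci-style word recurrence s(k) = s(k−2)·s(k−1): e.g. l·il = lil.
The next term joins lilillil and illillilillil.

lilillilillillilillil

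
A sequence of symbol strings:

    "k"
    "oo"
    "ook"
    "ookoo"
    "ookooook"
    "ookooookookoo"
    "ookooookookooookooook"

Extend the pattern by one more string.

ookooookookooookooookookooookookoo

This is a Fibonacci-style word recurrence s(k) = s(k−1)·s(k−2): e.g. oo·k = ook.
Continuing: ookooookookooookooook · ookooookookoo gives term 8.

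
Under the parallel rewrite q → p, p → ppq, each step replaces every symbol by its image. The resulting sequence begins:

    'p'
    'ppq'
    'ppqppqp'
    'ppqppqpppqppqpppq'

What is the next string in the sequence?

Rewriting the 17 symbols of ppqppqpppqppqpppq one by one yields ppq ppq p ppq ppq p ppq ppq ppq p ppq ppq p ppq ppq ppq p; concatenated:

ppqppqpppqppqpppqppqppqpppqppqpppqppqppqp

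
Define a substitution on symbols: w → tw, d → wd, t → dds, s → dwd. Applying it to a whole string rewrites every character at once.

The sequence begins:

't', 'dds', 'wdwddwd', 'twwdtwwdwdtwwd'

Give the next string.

ddstwtwwdddstwtwwdtwwdddstwtwwd

Applying the rule to each of the 14 symbols of twwdtwwdwdtwwd gives the pieces dds tw tw wd dds tw tw wd tw wd dds tw tw wd, which concatenate to the answer.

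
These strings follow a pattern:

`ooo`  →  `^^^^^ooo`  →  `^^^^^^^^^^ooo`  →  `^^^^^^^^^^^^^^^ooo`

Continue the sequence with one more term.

Every step adds ^^^^^ at the front: s(k+1) = ^^^^^·s(k).
Applying this once more to ^^^^^^^^^^^^^^^ooo:

^^^^^^^^^^^^^^^^^^^^ooo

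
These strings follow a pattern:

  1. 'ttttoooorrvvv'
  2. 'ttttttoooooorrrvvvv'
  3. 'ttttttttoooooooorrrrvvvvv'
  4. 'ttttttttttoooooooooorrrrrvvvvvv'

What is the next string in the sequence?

Reading off run lengths: t runs 4, 6, 8, 10; o runs 4, 6, 8, 10; r runs 2, 3, 4, 5; v runs 3, 4, 5, 6 — each is linear in n, where the shown terms are n = 2, 3, 4, 5.
For the next term, n = 6, so the run lengths are 12, 12, 6, 7.

ttttttttttttoooooooooooorrrrrrvvvvvvv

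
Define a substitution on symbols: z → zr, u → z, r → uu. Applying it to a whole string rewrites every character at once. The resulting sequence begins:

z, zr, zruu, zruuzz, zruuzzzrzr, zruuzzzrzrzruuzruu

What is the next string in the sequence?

Rewriting the 18 symbols of zruuzzzrzrzruuzruu one by one yields zr uu z z zr zr zr uu zr uu zr uu z z zr uu z z; concatenated:

zruuzzzrzrzruuzruuzruuzzzruuzz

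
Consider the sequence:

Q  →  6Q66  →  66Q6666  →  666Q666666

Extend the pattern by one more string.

Every step adds 6 to the front and 66 to the end of the previous string.
Applying this once more to 666Q666666:

6666Q66666666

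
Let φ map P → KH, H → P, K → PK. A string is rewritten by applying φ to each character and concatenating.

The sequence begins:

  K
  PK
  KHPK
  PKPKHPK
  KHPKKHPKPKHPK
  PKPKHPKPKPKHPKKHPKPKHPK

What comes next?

KHPKKHPKPKHPKKHPKKHPKPKHPKPKPKHPKKHPKPKHPK

Applying the rule to each of the 23 symbols of PKPKHPKPKPKHPKKHPKPKHPK gives the pieces KH PK KH PK P KH PK KH PK KH PK P KH PK PK P KH PK KH PK P KH PK, which concatenate to the answer.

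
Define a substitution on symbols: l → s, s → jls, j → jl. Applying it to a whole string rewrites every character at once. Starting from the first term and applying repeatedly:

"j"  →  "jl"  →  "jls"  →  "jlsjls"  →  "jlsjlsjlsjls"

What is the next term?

Rewriting each symbol of jlsjlsjlsjls: j→jl, l→s, s→jls, j→jl, l→s, s→jls, j→jl, l→s, s→jls, j→jl, l→s, s→jls, which concatenates to jl s jls jl s jls jl s jls jl s jls.

jlsjlsjlsjlsjlsjlsjlsjls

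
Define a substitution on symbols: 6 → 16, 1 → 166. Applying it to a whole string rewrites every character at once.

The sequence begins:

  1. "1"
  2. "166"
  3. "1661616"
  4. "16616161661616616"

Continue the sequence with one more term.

Rewriting the 17 symbols of 16616161661616616 one by one yields 166 16 16 166 16 166 16 166 16 16 166 16 166 16 16 166 16; concatenated:

16616161661616616166161616616166161616616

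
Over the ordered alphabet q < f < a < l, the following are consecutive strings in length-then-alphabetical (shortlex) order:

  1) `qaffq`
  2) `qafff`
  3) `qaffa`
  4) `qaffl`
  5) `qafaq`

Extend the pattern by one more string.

The successor of qafaq increments the rightmost position that isn't already l and resets every position after it to q.

qafaf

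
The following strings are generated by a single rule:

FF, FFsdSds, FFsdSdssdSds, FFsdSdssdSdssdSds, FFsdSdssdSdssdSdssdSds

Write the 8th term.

FFsdSdssdSdssdSdssdSdssdSdssdSdssdSds

Every step adds sdSds to the end: s(k+1) = s(k)·sdSds.
From FFsdSdssdSdssdSdssdSds, 3 further steps: FFsdSdssdSdssdSdssdSds → FFsdSdssdSdssdSdssdSdssdSds → FFsdSdssdSdssdSdssdSdssdSdssdSds → (answer).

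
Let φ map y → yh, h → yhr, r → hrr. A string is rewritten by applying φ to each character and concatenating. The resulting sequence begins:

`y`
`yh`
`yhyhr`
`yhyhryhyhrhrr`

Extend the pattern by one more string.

Applying the rule to each of the 13 symbols of yhyhryhyhrhrr gives the pieces yh yhr yh yhr hrr yh yhr yh yhr hrr yhr hrr hrr, which concatenate to the answer.

yhyhryhyhrhrryhyhryhyhrhrryhrhrrhrr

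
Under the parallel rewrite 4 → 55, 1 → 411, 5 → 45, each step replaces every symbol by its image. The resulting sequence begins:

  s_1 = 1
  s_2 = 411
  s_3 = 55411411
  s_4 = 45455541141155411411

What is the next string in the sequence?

554555454545554114115541141145455541141155411411

φ(45455541141155411411) expands symbol-by-symbol to 55 45 55 45 45 45 55 411 411 55 411 411 45 45 55 411 411 55 411 411; joining the 20 pieces gives the next term.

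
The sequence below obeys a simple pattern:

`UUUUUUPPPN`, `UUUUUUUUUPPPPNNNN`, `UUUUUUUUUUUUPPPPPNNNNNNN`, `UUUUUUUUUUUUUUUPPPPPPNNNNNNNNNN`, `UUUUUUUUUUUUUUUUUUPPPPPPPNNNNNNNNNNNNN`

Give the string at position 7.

The n-th term is 3n+3 U's then n+2 P's then 3n-2 N's (n = 1, 2, …).
For term 7, n = 7, so the run lengths are 24, 9, 19.

UUUUUUUUUUUUUUUUUUUUUUUUPPPPPPPPPNNNNNNNNNNNNNNNNNNN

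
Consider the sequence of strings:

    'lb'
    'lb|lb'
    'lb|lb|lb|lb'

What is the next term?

Each string is two copies of the previous one joined by '|'.
One more doubling of lb|lb|lb|lb gives the answer.

lb|lb|lb|lb|lb|lb|lb|lb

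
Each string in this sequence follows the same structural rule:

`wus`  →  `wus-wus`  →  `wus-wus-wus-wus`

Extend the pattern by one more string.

s(k+1) = s(k)·-·s(k) — each term doubles the last with '-' between the halves.
Doubling wus-wus-wus-wus with '-' between the halves:

wus-wus-wus-wus-wus-wus-wus-wus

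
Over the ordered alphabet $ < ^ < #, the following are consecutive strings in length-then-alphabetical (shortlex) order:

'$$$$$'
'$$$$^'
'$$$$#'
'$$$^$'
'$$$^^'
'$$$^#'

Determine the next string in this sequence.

$$$#$

Find the rightmost character of $$$^# below #, bump it to the next letter, and reset everything to its right to $.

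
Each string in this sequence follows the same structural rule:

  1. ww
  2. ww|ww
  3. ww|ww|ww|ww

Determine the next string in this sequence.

ww|ww|ww|ww|ww|ww|ww|ww

s(k+1) = s(k)·|·s(k) — each term doubles the last with '|' between the halves.
One more doubling of ww|ww|ww|ww gives the answer.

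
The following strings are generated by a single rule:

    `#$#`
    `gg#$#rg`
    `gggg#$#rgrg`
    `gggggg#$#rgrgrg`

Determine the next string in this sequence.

s(k+1) = gg·s(k)·rg, so each term gains gg as a prefix and rg as a suffix.
Applying this once more to gggggg#$#rgrgrg:

gggggggg#$#rgrgrgrg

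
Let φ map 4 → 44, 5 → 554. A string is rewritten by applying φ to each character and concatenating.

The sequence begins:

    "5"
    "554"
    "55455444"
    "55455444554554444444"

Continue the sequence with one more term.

554554445545544444445545544455455444444444444444

φ(55455444554554444444) expands symbol-by-symbol to 554 554 44 554 554 44 44 44 554 554 44 554 554 44 44 44 44 44 44 44; joining the 20 pieces gives the next term.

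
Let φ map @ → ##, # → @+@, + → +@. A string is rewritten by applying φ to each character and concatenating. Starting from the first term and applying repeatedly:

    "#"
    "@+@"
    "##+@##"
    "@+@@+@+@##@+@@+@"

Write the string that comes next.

Replace each of the 16 characters of @+@@+@+@##@+@@+@ in place — ## +@ ## ## +@ ## +@ ## @+@ @+@ ## +@ ## ## +@ ## — and concatenate.

##+@####+@##+@##@+@@+@##+@####+@##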